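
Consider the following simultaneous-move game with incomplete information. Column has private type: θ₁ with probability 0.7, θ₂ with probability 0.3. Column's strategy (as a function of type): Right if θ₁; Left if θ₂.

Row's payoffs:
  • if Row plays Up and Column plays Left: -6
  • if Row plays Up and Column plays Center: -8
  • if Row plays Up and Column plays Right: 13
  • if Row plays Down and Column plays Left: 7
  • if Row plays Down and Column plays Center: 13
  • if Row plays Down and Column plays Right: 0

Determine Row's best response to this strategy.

Up

E[Up] = 0.7·(13) + 0.3·(-6) = 7.3
E[Down] = 0.7·(0) + 0.3·(7) = 2.1
Best response: Up (7.3 is the largest).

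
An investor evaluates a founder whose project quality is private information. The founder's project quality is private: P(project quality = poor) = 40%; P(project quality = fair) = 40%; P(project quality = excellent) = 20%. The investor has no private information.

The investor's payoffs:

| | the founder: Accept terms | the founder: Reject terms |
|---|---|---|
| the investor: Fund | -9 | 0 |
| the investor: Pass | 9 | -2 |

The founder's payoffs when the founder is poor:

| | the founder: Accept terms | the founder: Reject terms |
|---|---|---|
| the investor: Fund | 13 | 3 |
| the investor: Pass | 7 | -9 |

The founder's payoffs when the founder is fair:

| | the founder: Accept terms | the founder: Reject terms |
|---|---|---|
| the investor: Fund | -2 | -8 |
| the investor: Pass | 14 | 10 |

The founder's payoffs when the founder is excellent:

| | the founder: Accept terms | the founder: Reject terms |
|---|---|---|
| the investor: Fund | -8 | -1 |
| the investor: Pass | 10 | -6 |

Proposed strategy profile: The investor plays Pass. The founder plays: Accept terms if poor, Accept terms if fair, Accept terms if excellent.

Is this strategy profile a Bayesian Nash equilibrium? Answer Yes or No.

A profile is a BNE iff every type of every player is best-responding given beliefs about the other side.
The investor plays Pass: E[Pass] = 0.4·(9) + 0.4·(9) + 0.2·(9) = 9; E[Fund] = -9. Best-responding. ✓
The founder (project quality poor), facing Pass: Accept terms gives 7, Reject terms gives -9. Proposed Accept terms is best. ✓
The founder (project quality fair), facing Pass: Accept terms gives 14, Reject terms gives 10. Proposed Accept terms is best. ✓
The founder (project quality excellent), facing Pass: Accept terms gives 10, Reject terms gives -6. Proposed Accept terms is best. ✓

Yes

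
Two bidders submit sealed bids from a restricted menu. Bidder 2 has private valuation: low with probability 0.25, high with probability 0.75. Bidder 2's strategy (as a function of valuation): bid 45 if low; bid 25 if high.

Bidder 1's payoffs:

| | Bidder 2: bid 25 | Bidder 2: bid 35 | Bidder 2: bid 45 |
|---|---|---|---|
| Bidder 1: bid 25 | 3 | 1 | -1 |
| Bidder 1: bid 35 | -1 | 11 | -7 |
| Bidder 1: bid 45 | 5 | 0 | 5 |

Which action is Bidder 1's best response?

bid 45

Compute Bidder 1's expected payoff for each action, taking the expectation over Bidder 2's type.
E[bid 25] = 0.25·(-1) + 0.75·(3) = 2
E[bid 35] = 0.25·(-7) + 0.75·(-1) = -2.5
E[bid 45] = 0.25·(5) + 0.75·(5) = 5
Best response: bid 45 (5 is the largest).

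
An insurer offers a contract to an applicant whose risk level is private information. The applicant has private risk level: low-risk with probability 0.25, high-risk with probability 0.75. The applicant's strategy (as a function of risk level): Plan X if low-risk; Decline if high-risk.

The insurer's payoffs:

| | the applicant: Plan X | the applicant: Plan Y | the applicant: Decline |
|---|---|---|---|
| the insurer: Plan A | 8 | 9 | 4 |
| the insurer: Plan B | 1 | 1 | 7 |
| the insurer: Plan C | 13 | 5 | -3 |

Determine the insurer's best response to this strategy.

E[Plan A] = 0.25·(8) + 0.75·(4) = 5
E[Plan B] = 0.25·(1) + 0.75·(7) = 5.5
E[Plan C] = 0.25·(13) + 0.75·(-3) = 1
Best response: Plan B (5.5 is the largest).

Plan B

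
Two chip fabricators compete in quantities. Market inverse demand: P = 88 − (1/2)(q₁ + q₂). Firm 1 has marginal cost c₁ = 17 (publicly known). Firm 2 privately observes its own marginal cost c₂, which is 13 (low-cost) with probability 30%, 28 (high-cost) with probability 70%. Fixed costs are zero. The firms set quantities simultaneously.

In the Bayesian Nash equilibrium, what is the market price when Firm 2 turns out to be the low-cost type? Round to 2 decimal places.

37.58

Firm 2 with cost c maximizes (88 − (1/2)(q₁+q₂) − c)·q₂, giving q₂(c) = (88 − c − (1/2)q₁).
E[c₂] = 0.3·13 + 0.7·28 = 23.5
Firm 1's FOC against E[q₂] yields q₁ = (88 − 2·17 + E[c₂])/(3/2) = (88 − 34 + 23.5)/(3/2) = 51.6667.
q₂(low-cost) = 49.1667, so P = 88 − (1/2)·(51.6667 + 49.1667) = 37.5833.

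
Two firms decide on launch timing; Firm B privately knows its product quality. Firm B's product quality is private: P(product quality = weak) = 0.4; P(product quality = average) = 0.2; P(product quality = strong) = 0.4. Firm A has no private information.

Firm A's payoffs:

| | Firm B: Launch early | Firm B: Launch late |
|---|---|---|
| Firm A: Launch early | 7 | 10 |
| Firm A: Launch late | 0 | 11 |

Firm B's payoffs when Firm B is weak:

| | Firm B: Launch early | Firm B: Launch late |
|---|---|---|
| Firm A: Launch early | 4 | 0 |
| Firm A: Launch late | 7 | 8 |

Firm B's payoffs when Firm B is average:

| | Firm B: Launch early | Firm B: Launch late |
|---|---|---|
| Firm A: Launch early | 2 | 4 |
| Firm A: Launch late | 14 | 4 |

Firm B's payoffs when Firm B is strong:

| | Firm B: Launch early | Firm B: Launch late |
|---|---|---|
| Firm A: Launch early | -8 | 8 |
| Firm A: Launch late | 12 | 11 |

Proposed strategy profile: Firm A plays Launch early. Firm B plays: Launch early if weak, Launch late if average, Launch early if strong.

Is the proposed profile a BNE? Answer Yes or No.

No

A profile is a BNE iff every type of every player is best-responding given beliefs about the other side.
Firm A plays Launch early: E[Launch early] = 0.4·(7) + 0.2·(10) + 0.4·(7) = 7.6; E[Launch late] = 2.2. Best-responding. ✓
Firm B (product quality weak), facing Launch early: Launch early gives 4, Launch late gives 0. Proposed Launch early is best. ✓
Firm B (product quality average), facing Launch early: Launch early gives 2, Launch late gives 4. Proposed Launch late is best. ✓
Firm B (product quality strong), facing Launch early: Launch early gives -8, Launch late gives 8. Proposed Launch early is not best — profitable deviation exists. ✗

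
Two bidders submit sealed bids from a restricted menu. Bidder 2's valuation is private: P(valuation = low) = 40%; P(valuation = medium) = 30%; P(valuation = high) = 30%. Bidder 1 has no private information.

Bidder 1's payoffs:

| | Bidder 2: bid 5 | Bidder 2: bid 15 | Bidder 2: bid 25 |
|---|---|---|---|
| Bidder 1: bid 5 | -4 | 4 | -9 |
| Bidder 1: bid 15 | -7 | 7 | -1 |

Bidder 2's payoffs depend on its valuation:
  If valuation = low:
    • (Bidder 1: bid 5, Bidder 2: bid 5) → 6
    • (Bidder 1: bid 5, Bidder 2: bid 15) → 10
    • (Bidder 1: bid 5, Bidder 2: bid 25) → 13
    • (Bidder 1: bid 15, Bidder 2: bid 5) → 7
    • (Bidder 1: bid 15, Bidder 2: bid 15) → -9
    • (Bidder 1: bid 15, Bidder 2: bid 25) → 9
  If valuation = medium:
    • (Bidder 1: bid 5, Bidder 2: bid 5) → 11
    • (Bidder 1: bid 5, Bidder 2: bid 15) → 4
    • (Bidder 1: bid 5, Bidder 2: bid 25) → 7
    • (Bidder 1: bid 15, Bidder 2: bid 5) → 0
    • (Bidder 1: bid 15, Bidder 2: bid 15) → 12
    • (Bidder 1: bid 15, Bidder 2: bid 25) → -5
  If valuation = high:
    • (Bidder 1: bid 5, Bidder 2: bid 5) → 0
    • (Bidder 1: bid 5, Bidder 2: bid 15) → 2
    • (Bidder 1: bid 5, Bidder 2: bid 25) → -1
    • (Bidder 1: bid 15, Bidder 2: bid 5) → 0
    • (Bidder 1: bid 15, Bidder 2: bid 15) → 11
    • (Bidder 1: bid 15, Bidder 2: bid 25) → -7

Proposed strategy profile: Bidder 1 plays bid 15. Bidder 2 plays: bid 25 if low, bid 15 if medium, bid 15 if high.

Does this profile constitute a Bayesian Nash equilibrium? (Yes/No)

Bidder 1 plays bid 15: E[bid 15] = 0.4·(-1) + 0.3·(7) + 0.3·(7) = 3.8; E[bid 5] = -1.2. Best-responding. ✓
Bidder 2 (valuation low), facing bid 15: bid 5 gives 7, bid 15 gives -9, bid 25 gives 9. Proposed bid 25 is best. ✓
Bidder 2 (valuation medium), facing bid 15: bid 5 gives 0, bid 15 gives 12, bid 25 gives -5. Proposed bid 15 is best. ✓
Bidder 2 (valuation high), facing bid 15: bid 5 gives 0, bid 15 gives 11, bid 25 gives -7. Proposed bid 15 is best. ✓

Yes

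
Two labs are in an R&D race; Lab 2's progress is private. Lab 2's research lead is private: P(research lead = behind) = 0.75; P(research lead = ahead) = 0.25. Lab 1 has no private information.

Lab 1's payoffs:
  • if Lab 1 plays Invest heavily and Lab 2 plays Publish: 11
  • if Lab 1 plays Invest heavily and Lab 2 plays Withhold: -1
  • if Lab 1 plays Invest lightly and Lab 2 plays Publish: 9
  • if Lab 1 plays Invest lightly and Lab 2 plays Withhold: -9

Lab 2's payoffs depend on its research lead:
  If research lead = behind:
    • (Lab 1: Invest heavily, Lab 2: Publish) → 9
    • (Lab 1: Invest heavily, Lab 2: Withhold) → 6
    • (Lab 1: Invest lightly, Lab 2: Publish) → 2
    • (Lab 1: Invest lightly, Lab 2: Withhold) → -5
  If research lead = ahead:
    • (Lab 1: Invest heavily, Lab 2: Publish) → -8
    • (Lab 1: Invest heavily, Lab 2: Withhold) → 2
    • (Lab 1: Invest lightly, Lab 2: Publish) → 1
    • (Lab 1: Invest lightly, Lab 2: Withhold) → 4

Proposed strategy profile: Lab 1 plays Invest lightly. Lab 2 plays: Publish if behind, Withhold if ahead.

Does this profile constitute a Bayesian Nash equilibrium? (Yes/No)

No

A profile is a BNE iff every type of every player is best-responding given beliefs about the other side.
Lab 1 plays Invest lightly: E[Invest lightly] = 0.75·(9) + 0.25·(-9) = 4.5; E[Invest heavily] = 8. Not best-responding. ✗
Lab 2 (research lead behind), facing Invest lightly: Publish gives 2, Withhold gives -5. Proposed Publish is best. ✓
Lab 2 (research lead ahead), facing Invest lightly: Publish gives 1, Withhold gives 4. Proposed Withhold is best. ✓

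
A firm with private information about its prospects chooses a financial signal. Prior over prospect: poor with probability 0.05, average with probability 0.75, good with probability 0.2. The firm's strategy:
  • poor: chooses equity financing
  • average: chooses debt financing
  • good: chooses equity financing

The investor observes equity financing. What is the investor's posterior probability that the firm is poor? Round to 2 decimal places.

0.20

P(equity financing) = 0.05·1 + 0.75·0 + 0.2·1 = 0.25
P(poor | equity financing) = (0.05·1) / 0.25 = 0.05 / 0.25 = 0.2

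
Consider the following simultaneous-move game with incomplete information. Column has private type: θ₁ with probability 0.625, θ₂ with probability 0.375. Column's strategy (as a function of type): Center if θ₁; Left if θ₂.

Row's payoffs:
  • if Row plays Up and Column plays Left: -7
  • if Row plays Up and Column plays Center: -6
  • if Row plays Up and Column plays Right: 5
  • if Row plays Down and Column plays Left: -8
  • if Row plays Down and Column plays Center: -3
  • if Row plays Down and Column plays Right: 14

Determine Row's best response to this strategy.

Down

Compute Row's expected payoff for each action, taking the expectation over Column's type.
E[Up] = 0.625·(-6) + 0.375·(-7) = -6.375
E[Down] = 0.625·(-3) + 0.375·(-8) = -4.875
Best response: Down (-4.875 is the largest).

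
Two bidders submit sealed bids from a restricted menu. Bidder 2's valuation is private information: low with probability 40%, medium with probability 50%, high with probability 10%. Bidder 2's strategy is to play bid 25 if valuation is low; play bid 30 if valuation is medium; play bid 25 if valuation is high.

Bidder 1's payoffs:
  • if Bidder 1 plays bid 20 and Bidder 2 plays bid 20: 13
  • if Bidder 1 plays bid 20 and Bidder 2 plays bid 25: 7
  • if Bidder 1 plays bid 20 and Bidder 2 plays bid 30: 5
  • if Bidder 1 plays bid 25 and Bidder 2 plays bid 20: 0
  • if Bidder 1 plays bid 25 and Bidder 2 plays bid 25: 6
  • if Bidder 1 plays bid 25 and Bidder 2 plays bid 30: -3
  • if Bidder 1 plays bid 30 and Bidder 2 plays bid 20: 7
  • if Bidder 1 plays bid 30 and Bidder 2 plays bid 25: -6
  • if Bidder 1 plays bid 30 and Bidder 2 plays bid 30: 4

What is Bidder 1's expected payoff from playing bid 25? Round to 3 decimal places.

1.500

E[bid 25] = 0.4·6 + 0.5·(-3) + 0.1·6 = 2.4 + (-1.5) + 0.6 = 1.5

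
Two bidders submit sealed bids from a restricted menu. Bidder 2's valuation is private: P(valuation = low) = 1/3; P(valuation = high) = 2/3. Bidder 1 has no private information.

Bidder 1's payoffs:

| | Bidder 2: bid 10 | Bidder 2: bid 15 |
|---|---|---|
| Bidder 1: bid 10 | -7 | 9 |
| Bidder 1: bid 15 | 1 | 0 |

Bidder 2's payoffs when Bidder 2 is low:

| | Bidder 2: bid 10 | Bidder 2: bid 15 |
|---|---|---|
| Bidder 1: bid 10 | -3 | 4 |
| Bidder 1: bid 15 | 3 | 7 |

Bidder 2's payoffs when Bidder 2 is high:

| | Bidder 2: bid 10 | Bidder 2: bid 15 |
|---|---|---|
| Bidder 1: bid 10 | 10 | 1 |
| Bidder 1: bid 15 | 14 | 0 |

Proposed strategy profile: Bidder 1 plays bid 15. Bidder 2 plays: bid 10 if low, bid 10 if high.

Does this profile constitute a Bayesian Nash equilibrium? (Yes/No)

A profile is a BNE iff every type of every player is best-responding given beliefs about the other side.
Bidder 1 plays bid 15: E[bid 15] = 1/3·(1) + 2/3·(1) = 1; E[bid 10] = -7. Best-responding. ✓
Bidder 2 (valuation low), facing bid 15: bid 10 gives 3, bid 15 gives 7. Proposed bid 10 is not best — profitable deviation exists. ✗
Bidder 2 (valuation high), facing bid 15: bid 10 gives 14, bid 15 gives 0. Proposed bid 10 is best. ✓

No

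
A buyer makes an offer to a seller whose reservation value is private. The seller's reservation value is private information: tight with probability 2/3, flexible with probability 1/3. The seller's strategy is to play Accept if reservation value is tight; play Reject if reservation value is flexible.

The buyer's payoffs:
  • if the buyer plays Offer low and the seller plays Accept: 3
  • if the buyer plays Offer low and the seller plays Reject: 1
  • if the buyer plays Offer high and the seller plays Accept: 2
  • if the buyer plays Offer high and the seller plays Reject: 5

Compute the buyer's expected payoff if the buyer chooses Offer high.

3

E[Offer high] = 2/3·2 + 1/3·5 = 4/3 + 5/3 = 3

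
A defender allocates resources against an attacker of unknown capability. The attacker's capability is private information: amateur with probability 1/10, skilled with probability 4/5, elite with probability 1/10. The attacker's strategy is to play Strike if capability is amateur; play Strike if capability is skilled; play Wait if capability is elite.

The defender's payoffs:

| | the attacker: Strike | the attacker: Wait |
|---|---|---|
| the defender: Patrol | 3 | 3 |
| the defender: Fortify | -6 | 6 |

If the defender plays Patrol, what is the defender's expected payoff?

3

E[Patrol] = 1/10·3 + 4/5·3 + 1/10·3 = 3/10 + 12/5 + 3/10 = 3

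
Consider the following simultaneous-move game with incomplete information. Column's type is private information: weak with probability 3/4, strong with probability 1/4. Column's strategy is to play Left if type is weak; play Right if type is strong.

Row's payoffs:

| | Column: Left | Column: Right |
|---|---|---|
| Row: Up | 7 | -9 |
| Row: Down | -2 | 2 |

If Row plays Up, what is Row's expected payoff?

E[Up] = 3/4·7 + 1/4·(-9) = 21/4 + (-9/4) = 3

3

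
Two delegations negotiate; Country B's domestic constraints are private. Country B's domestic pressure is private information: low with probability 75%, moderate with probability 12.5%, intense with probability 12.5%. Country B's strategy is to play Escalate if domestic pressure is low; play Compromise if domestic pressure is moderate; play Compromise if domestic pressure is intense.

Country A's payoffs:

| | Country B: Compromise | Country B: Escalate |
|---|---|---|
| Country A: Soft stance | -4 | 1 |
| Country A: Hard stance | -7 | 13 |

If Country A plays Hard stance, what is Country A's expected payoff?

8

E[Hard stance] = 0.75·13 + 0.125·(-7) + 0.125·(-7) = 9.75 + (-0.875) + (-0.875) = 8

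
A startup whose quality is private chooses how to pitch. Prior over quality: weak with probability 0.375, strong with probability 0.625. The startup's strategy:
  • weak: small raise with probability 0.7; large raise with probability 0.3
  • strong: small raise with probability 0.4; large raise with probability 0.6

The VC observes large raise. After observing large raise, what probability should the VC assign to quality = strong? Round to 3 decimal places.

Apply Bayes' rule using the sender's strategy as the likelihood.
P(large raise) = 0.375·0.3 + 0.625·0.6 = 0.4875
P(strong | large raise) = (0.625·0.6) / 0.4875 = 0.375 / 0.4875 = 0.769231

0.769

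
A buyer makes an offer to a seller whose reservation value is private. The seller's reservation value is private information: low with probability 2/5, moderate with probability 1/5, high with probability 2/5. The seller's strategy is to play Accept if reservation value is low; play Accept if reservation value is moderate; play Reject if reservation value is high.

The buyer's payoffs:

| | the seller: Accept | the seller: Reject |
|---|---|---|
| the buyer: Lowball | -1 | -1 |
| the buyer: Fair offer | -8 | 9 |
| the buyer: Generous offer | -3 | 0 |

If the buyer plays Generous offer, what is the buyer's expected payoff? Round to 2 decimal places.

E[Generous offer] = 2/5·(-3) + 1/5·(-3) + 2/5·0 = (-6/5) + (-3/5) + 0 = -9/5

-1.80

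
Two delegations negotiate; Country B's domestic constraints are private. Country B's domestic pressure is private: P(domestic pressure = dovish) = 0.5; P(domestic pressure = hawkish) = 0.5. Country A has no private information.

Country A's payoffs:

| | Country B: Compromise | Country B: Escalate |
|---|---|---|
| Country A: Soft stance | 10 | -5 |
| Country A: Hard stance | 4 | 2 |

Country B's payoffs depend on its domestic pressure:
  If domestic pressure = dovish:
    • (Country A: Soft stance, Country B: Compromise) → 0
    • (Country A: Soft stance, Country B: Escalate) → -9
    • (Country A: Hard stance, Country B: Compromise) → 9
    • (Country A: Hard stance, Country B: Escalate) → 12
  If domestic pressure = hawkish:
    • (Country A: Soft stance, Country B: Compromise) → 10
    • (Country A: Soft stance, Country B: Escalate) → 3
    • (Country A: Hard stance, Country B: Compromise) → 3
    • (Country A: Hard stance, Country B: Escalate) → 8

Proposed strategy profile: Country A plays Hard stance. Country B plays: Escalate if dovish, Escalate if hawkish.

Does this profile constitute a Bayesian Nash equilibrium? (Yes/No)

Country A plays Hard stance: E[Hard stance] = 0.5·(2) + 0.5·(2) = 2; E[Soft stance] = -5. Best-responding. ✓
Country B (domestic pressure dovish), facing Hard stance: Compromise gives 9, Escalate gives 12. Proposed Escalate is best. ✓
Country B (domestic pressure hawkish), facing Hard stance: Compromise gives 3, Escalate gives 8. Proposed Escalate is best. ✓

Yes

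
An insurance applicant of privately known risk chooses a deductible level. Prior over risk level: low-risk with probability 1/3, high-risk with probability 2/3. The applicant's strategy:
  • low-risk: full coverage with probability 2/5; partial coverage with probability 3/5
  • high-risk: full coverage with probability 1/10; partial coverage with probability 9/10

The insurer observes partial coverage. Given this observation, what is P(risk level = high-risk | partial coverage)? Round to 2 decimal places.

P(partial coverage) = (1/3)·(3/5) + (2/3)·(9/10) = 4/5
P(high-risk | partial coverage) = ((2/3)·(9/10)) / (4/5) = (3/5) / (4/5) = 3/4

0.75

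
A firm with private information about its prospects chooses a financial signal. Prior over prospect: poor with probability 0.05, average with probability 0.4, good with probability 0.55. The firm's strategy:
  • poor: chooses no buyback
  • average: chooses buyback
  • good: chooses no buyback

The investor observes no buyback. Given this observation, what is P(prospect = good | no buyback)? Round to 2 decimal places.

0.92

P(no buyback) = 0.05·1 + 0.4·0 + 0.55·1 = 0.6
P(good | no buyback) = (0.55·1) / 0.6 = 0.55 / 0.6 = 0.916667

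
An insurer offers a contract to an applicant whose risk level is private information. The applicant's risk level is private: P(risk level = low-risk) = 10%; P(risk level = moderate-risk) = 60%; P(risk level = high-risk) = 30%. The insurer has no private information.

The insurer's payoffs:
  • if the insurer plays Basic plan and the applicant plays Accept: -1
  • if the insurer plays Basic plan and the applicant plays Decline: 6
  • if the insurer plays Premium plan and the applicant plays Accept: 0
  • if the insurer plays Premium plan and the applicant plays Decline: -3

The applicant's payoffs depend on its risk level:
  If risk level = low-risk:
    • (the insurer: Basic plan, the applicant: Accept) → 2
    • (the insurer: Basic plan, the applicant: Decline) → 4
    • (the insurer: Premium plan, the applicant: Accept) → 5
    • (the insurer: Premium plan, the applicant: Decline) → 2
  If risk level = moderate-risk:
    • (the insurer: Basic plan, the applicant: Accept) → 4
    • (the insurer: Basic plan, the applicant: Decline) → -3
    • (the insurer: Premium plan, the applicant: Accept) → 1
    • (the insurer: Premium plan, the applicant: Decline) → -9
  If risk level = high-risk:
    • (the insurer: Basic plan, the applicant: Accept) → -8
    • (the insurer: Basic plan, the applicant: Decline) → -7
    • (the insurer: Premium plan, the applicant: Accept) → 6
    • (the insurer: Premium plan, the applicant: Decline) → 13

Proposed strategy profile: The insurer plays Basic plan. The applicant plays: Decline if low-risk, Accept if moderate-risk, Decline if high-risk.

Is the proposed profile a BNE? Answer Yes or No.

Yes

The insurer plays Basic plan: E[Basic plan] = 0.1·(6) + 0.6·(-1) + 0.3·(6) = 1.8; E[Premium plan] = -1.2. Best-responding. ✓
The applicant (risk level low-risk), facing Basic plan: Accept gives 2, Decline gives 4. Proposed Decline is best. ✓
The applicant (risk level moderate-risk), facing Basic plan: Accept gives 4, Decline gives -3. Proposed Accept is best. ✓
The applicant (risk level high-risk), facing Basic plan: Accept gives -8, Decline gives -7. Proposed Decline is best. ✓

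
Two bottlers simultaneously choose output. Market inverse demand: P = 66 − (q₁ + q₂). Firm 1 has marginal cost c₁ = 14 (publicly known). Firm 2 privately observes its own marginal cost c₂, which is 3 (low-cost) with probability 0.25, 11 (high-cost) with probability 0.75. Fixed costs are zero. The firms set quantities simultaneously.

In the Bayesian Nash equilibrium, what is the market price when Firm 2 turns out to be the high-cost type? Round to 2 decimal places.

30.67

Type-c best response for Firm 2: q₂(c) = (66 − c)/2 − q₁/2.
Firm 1 maximizes expected profit; its first-order condition is 66 − 2q₁ − E[q₂] − 14 = 0.
Substituting E[q₂] and solving: E[c₂] = 9, so q₁ = (66 − 2·14 + 9)/3 = 15.6667.
q₂(high-cost) = 19.6667, so P = 66 − (15.6667 + 19.6667) = 30.6667.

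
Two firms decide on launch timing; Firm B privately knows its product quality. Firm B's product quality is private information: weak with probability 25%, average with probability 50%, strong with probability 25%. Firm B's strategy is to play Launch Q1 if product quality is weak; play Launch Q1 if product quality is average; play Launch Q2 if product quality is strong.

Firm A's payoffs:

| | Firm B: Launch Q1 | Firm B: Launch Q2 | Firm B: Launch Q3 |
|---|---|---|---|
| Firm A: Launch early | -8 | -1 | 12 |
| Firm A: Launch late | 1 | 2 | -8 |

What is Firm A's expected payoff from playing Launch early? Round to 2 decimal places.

-6.25

Take the expectation over Firm B's product quality, weighting each type's action by its prior probability.
E[Launch early] = 0.25·(-8) + 0.5·(-8) + 0.25·(-1) = (-2) + (-4) + (-0.25) = -6.25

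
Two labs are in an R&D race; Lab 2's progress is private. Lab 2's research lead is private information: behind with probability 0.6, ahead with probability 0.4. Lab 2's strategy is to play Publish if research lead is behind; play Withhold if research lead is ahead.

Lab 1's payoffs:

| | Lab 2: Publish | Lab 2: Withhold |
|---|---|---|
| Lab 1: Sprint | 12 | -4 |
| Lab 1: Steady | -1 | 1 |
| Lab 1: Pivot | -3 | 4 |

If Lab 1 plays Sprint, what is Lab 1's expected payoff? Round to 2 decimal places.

5.60

Take the expectation over Lab 2's research lead, weighting each type's action by its prior probability.
E[Sprint] = 0.6·12 + 0.4·(-4) = 7.2 + (-1.6) = 5.6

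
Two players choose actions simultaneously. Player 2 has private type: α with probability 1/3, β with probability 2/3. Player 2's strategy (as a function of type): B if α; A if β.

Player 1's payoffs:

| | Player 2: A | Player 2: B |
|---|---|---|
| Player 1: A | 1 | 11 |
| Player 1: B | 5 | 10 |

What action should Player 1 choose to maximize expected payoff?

B

E[A] = 1/3·(11) + 2/3·(1) = 13/3
E[B] = 1/3·(10) + 2/3·(5) = 20/3
Best response: B (20/3 is the largest).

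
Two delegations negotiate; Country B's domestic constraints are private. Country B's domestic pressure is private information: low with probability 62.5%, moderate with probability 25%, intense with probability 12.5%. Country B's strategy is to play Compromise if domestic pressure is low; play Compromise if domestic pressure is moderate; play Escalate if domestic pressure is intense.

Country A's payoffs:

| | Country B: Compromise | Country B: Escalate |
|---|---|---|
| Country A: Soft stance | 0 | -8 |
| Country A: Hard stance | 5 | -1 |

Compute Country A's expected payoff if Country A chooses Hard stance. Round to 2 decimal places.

4.25

Take the expectation over Country B's domestic pressure, weighting each type's action by its prior probability.
E[Hard stance] = 0.625·5 + 0.25·5 + 0.125·(-1) = 3.125 + 1.25 + (-0.125) = 4.25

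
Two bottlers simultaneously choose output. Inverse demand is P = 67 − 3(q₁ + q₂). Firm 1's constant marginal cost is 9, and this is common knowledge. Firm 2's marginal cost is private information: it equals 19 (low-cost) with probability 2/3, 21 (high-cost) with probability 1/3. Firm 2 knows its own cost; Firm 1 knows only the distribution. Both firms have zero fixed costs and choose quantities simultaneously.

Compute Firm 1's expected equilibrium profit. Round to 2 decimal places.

Type-c best response for Firm 2: q₂(c) = (67 − c)/6 − q₁/2.
Firm 1 maximizes expected profit; its first-order condition is 67 − 6q₁ − 3E[q₂] − 9 = 0.
Substituting E[q₂] and solving: E[c₂] = 19.6667, so q₁ = (67 − 2·9 + 19.6667)/9 = 7.62963.
E[P] = 67 − 3·(q₁ + E[q₂]) = 31.8889; Firm 1's expected profit = (E[P] − 9)·q₁ = (31.8889 − 9)·7.62963 = 174.634.

174.63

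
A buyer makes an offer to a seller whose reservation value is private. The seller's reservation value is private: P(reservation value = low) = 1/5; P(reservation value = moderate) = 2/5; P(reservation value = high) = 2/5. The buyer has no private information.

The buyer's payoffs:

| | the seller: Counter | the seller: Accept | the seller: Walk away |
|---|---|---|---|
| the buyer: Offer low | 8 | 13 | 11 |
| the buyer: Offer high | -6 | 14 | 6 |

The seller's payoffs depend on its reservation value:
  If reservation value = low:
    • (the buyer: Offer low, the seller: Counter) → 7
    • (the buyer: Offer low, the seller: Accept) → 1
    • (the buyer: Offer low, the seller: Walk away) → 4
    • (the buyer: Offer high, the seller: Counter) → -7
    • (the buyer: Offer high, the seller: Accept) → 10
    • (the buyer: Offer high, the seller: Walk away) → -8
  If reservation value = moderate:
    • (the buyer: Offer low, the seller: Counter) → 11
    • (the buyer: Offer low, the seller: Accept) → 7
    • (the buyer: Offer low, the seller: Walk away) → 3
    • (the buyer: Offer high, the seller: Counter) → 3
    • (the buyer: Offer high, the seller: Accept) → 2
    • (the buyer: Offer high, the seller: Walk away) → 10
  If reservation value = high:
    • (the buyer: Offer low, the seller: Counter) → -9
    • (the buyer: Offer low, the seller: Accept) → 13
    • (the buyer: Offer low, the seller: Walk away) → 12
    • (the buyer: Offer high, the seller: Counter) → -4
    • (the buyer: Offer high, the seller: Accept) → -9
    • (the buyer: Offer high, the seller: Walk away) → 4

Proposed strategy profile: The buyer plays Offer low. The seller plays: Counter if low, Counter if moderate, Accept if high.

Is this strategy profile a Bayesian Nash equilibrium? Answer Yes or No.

Yes

The buyer plays Offer low: E[Offer low] = 1/5·(8) + 2/5·(8) + 2/5·(13) = 10; E[Offer high] = 2. Best-responding. ✓
The seller (reservation value low), facing Offer low: Counter gives 7, Accept gives 1, Walk away gives 4. Proposed Counter is best. ✓
The seller (reservation value moderate), facing Offer low: Counter gives 11, Accept gives 7, Walk away gives 3. Proposed Counter is best. ✓
The seller (reservation value high), facing Offer low: Counter gives -9, Accept gives 13, Walk away gives 12. Proposed Accept is best. ✓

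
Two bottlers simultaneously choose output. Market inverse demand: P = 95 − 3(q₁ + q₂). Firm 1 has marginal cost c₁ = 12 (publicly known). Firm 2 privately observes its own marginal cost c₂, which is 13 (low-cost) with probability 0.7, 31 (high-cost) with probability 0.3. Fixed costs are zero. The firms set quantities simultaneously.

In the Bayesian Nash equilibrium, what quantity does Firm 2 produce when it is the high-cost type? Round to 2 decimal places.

5.70

Firm 2 with cost c maximizes (95 − 3(q₁+q₂) − c)·q₂, giving q₂(c) = (95 − c − 3q₁)/6.
E[c₂] = 0.7·13 + 0.3·31 = 18.4
Firm 1's FOC against E[q₂] yields q₁ = (95 − 2·12 + E[c₂])/9 = (95 − 24 + 18.4)/9 = 9.93333.
q₂(high-cost) = (95 − 31 − 3·9.93333)/6 = 5.7.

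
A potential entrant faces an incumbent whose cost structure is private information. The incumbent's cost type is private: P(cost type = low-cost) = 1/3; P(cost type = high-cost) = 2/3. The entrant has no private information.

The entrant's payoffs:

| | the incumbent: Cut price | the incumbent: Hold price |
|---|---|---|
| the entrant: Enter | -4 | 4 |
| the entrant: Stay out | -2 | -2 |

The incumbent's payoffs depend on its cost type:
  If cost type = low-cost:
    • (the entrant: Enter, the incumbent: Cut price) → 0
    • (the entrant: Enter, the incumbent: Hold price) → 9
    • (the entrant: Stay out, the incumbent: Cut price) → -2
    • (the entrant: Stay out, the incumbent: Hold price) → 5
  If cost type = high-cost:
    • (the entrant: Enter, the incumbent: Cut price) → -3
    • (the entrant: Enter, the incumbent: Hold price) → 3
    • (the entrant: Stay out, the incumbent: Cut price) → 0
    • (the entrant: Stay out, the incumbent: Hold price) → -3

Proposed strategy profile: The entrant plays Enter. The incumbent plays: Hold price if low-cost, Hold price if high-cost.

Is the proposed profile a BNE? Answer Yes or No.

The entrant plays Enter: E[Enter] = 1/3·(4) + 2/3·(4) = 4; E[Stay out] = -2. Best-responding. ✓
The incumbent (cost type low-cost), facing Enter: Cut price gives 0, Hold price gives 9. Proposed Hold price is best. ✓
The incumbent (cost type high-cost), facing Enter: Cut price gives -3, Hold price gives 3. Proposed Hold price is best. ✓

Yes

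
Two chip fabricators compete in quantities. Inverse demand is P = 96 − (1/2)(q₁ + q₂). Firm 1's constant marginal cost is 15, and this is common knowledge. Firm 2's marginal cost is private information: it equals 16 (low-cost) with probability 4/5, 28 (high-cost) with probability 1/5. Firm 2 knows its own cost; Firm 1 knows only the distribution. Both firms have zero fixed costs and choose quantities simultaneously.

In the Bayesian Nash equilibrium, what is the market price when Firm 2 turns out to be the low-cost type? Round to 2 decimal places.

41.93

Type-c best response for Firm 2: q₂(c) = (96 − c) − q₁/2.
Firm 1 maximizes expected profit; its first-order condition is 96 − q₁ − (1/2)E[q₂] − 15 = 0.
Substituting E[q₂] and solving: E[c₂] = 18.4, so q₁ = (96 − 2·15 + 18.4)/(3/2) = 56.2667.
q₂(low-cost) = 51.8667, so P = 96 − (1/2)·(56.2667 + 51.8667) = 41.9333.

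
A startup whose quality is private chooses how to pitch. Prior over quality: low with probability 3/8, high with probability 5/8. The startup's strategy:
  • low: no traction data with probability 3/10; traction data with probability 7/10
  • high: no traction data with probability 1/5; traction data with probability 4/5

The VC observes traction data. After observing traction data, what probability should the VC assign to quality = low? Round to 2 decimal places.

0.34

Apply Bayes' rule using the sender's strategy as the likelihood.
P(traction data) = (3/8)·(7/10) + (5/8)·(4/5) = 61/80
P(low | traction data) = ((3/8)·(7/10)) / (61/80) = (21/80) / (61/80) = 21/61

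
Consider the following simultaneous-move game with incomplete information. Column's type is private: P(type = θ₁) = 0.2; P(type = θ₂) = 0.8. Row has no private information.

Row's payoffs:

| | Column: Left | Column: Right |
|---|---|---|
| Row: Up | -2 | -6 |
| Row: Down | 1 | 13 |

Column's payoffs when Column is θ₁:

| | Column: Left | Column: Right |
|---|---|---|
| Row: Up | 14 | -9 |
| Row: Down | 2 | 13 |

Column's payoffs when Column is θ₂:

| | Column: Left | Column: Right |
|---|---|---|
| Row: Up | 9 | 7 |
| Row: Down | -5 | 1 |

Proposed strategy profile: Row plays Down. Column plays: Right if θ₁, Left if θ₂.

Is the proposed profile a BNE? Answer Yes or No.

Row plays Down: E[Down] = 0.2·(13) + 0.8·(1) = 3.4; E[Up] = -2.8. Best-responding. ✓
Column (type θ₁), facing Down: Left gives 2, Right gives 13. Proposed Right is best. ✓
Column (type θ₂), facing Down: Left gives -5, Right gives 1. Proposed Left is not best — profitable deviation exists. ✗

No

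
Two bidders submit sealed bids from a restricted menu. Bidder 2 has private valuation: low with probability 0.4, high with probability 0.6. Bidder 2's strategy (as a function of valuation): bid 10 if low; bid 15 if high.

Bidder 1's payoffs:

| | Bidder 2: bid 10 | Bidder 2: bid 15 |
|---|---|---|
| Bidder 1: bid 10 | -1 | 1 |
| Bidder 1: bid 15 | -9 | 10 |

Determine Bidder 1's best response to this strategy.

E[bid 10] = 0.4·(-1) + 0.6·(1) = 0.2
E[bid 15] = 0.4·(-9) + 0.6·(10) = 2.4
Best response: bid 15 (2.4 is the largest).

bid 15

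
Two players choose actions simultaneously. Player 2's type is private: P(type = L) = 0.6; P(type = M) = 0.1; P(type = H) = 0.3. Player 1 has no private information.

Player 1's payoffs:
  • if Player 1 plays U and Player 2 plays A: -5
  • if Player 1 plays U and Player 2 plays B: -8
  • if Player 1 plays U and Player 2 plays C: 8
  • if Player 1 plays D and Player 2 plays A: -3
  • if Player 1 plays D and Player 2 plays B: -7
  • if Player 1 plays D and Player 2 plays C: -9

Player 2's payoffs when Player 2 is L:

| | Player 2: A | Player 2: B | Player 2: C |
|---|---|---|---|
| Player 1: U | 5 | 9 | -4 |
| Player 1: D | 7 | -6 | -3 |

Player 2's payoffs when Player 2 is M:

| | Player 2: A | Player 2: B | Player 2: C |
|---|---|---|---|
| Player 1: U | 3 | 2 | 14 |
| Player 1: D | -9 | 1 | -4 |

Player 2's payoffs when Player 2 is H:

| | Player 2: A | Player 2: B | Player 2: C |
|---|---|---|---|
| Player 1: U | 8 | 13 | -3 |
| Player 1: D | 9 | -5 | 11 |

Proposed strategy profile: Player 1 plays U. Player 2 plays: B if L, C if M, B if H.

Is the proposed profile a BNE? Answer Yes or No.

Yes

Player 1 plays U: E[U] = 0.6·(-8) + 0.1·(8) + 0.3·(-8) = -6.4; E[D] = -7.2. Best-responding. ✓
Player 2 (type L), facing U: A gives 5, B gives 9, C gives -4. Proposed B is best. ✓
Player 2 (type M), facing U: A gives 3, B gives 2, C gives 14. Proposed C is best. ✓
Player 2 (type H), facing U: A gives 8, B gives 13, C gives -3. Proposed B is best. ✓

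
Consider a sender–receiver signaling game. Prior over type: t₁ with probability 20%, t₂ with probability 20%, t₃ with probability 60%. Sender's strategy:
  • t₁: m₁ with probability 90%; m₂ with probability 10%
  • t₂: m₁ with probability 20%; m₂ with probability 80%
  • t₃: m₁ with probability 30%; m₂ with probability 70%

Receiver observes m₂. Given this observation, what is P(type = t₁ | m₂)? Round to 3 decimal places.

Apply Bayes' rule using the sender's strategy as the likelihood.
P(m₂) = 0.2·0.1 + 0.2·0.8 + 0.6·0.7 = 0.6
P(t₁ | m₂) = (0.2·0.1) / 0.6 = 0.02 / 0.6 = 0.0333333

0.033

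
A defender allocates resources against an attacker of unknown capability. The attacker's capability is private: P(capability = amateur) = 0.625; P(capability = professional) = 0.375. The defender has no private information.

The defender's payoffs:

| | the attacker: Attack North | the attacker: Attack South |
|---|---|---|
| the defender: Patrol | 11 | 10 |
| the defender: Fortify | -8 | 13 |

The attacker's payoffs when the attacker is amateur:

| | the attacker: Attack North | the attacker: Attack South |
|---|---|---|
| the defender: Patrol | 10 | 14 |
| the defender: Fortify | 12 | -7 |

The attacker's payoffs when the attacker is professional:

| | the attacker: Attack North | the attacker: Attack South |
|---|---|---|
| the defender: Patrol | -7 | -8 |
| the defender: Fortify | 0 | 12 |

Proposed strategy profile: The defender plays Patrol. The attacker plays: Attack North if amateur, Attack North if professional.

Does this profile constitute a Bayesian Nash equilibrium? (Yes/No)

A profile is a BNE iff every type of every player is best-responding given beliefs about the other side.
The defender plays Patrol: E[Patrol] = 0.625·(11) + 0.375·(11) = 11; E[Fortify] = -8. Best-responding. ✓
The attacker (capability amateur), facing Patrol: Attack North gives 10, Attack South gives 14. Proposed Attack North is not best — profitable deviation exists. ✗
The attacker (capability professional), facing Patrol: Attack North gives -7, Attack South gives -8. Proposed Attack North is best. ✓

No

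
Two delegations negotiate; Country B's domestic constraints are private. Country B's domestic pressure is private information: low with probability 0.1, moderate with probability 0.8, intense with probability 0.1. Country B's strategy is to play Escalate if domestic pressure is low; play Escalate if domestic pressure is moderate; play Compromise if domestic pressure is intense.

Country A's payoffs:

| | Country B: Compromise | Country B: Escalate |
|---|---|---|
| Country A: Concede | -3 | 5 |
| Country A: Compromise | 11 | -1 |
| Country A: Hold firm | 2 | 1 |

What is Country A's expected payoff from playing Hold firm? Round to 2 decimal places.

E[Hold firm] = 0.1·1 + 0.8·1 + 0.1·2 = 0.1 + 0.8 + 0.2 = 1.1

1.10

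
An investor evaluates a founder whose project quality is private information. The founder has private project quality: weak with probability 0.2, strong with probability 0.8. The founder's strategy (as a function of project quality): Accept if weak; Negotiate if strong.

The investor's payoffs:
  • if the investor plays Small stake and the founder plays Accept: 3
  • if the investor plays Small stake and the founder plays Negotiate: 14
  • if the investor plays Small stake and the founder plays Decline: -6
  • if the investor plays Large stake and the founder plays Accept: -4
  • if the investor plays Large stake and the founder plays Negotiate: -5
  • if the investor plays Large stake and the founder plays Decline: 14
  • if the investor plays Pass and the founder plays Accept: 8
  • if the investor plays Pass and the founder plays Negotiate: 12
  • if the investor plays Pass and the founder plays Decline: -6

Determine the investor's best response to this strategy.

Small stake

Compute the investor's expected payoff for each action, taking the expectation over the founder's type.
E[Small stake] = 0.2·(3) + 0.8·(14) = 11.8
E[Large stake] = 0.2·(-4) + 0.8·(-5) = -4.8
E[Pass] = 0.2·(8) + 0.8·(12) = 11.2
Best response: Small stake (11.8 is the largest).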